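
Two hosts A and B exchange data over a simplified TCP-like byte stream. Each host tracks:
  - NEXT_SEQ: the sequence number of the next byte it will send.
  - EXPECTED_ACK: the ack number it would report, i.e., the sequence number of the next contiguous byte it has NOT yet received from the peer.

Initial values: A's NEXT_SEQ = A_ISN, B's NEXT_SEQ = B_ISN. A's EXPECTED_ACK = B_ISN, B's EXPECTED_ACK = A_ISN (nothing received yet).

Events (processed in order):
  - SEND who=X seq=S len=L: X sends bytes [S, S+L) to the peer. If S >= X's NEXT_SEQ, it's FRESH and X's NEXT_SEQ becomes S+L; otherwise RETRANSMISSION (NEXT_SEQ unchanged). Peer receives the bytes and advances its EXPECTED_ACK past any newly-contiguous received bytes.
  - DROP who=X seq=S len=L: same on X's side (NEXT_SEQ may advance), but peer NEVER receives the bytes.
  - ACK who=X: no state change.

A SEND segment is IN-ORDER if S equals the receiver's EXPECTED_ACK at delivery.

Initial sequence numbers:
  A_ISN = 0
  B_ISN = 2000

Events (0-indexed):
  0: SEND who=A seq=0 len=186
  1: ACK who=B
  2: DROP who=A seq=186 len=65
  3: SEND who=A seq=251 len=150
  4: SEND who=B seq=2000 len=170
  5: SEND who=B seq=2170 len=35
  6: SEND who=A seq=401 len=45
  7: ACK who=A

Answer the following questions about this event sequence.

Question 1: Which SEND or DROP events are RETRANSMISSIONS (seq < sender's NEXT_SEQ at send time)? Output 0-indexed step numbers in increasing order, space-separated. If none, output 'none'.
Answer: none

Derivation:
Step 0: SEND seq=0 -> fresh
Step 2: DROP seq=186 -> fresh
Step 3: SEND seq=251 -> fresh
Step 4: SEND seq=2000 -> fresh
Step 5: SEND seq=2170 -> fresh
Step 6: SEND seq=401 -> fresh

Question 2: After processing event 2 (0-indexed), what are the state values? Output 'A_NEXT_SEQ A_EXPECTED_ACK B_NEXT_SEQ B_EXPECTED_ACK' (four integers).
After event 0: A_seq=186 A_ack=2000 B_seq=2000 B_ack=186
After event 1: A_seq=186 A_ack=2000 B_seq=2000 B_ack=186
After event 2: A_seq=251 A_ack=2000 B_seq=2000 B_ack=186

251 2000 2000 186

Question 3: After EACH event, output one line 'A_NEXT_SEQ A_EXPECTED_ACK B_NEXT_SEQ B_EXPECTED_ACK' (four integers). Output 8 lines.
186 2000 2000 186
186 2000 2000 186
251 2000 2000 186
401 2000 2000 186
401 2170 2170 186
401 2205 2205 186
446 2205 2205 186
446 2205 2205 186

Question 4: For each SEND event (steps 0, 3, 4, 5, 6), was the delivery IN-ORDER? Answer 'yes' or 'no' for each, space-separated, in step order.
Answer: yes no yes yes no

Derivation:
Step 0: SEND seq=0 -> in-order
Step 3: SEND seq=251 -> out-of-order
Step 4: SEND seq=2000 -> in-order
Step 5: SEND seq=2170 -> in-order
Step 6: SEND seq=401 -> out-of-order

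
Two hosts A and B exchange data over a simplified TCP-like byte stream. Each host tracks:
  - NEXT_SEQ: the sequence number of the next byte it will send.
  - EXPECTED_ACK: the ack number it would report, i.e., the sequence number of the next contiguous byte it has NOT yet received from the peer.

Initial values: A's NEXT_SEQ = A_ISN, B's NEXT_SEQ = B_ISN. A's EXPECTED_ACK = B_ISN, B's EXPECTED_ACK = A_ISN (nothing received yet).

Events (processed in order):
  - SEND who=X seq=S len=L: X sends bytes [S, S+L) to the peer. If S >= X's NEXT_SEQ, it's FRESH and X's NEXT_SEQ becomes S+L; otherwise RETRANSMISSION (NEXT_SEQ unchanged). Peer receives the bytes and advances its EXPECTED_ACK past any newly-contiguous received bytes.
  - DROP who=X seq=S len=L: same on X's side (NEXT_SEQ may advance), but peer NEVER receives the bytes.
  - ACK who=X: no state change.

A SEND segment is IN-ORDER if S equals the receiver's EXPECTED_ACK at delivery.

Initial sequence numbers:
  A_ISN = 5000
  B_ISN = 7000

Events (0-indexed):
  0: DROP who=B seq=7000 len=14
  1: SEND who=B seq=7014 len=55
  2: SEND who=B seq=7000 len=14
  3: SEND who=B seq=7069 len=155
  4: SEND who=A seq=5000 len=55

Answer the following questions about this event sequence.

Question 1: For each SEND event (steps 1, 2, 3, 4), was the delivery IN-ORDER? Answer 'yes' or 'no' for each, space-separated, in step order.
Answer: no yes yes yes

Derivation:
Step 1: SEND seq=7014 -> out-of-order
Step 2: SEND seq=7000 -> in-order
Step 3: SEND seq=7069 -> in-order
Step 4: SEND seq=5000 -> in-order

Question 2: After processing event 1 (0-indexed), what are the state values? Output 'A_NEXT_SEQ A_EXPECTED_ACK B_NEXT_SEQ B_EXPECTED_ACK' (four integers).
After event 0: A_seq=5000 A_ack=7000 B_seq=7014 B_ack=5000
After event 1: A_seq=5000 A_ack=7000 B_seq=7069 B_ack=5000

5000 7000 7069 5000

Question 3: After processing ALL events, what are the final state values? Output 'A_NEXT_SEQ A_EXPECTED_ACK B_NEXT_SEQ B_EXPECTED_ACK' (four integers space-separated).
Answer: 5055 7224 7224 5055

Derivation:
After event 0: A_seq=5000 A_ack=7000 B_seq=7014 B_ack=5000
After event 1: A_seq=5000 A_ack=7000 B_seq=7069 B_ack=5000
After event 2: A_seq=5000 A_ack=7069 B_seq=7069 B_ack=5000
After event 3: A_seq=5000 A_ack=7224 B_seq=7224 B_ack=5000
After event 4: A_seq=5055 A_ack=7224 B_seq=7224 B_ack=5055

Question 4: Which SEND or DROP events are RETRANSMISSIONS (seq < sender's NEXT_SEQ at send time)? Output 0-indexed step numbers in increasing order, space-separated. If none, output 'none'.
Answer: 2

Derivation:
Step 0: DROP seq=7000 -> fresh
Step 1: SEND seq=7014 -> fresh
Step 2: SEND seq=7000 -> retransmit
Step 3: SEND seq=7069 -> fresh
Step 4: SEND seq=5000 -> fresh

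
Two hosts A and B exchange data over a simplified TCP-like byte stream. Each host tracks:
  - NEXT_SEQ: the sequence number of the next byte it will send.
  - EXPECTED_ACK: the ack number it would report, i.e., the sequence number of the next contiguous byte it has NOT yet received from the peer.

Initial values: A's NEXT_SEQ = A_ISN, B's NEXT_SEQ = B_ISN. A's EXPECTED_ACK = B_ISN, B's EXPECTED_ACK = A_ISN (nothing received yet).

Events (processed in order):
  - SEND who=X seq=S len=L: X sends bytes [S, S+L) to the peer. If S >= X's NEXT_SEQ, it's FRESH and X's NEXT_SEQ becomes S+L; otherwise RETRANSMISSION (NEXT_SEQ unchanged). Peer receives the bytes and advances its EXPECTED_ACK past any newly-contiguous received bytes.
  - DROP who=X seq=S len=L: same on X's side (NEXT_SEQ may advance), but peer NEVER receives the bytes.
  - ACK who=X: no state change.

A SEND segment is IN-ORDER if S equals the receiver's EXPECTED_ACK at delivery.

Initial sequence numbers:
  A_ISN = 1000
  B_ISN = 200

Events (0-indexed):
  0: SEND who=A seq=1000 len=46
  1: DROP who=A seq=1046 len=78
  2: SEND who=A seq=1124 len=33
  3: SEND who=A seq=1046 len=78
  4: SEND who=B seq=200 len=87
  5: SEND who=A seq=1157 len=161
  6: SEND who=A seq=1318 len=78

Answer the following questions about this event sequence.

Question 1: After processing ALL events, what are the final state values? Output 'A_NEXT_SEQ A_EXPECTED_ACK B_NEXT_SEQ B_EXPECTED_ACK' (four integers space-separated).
After event 0: A_seq=1046 A_ack=200 B_seq=200 B_ack=1046
After event 1: A_seq=1124 A_ack=200 B_seq=200 B_ack=1046
After event 2: A_seq=1157 A_ack=200 B_seq=200 B_ack=1046
After event 3: A_seq=1157 A_ack=200 B_seq=200 B_ack=1157
After event 4: A_seq=1157 A_ack=287 B_seq=287 B_ack=1157
After event 5: A_seq=1318 A_ack=287 B_seq=287 B_ack=1318
After event 6: A_seq=1396 A_ack=287 B_seq=287 B_ack=1396

Answer: 1396 287 287 1396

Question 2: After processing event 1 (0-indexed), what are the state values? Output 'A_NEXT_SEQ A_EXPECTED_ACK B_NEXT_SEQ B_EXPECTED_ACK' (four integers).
After event 0: A_seq=1046 A_ack=200 B_seq=200 B_ack=1046
After event 1: A_seq=1124 A_ack=200 B_seq=200 B_ack=1046

1124 200 200 1046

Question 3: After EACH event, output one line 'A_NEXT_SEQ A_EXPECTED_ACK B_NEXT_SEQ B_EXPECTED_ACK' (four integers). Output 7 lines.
1046 200 200 1046
1124 200 200 1046
1157 200 200 1046
1157 200 200 1157
1157 287 287 1157
1318 287 287 1318
1396 287 287 1396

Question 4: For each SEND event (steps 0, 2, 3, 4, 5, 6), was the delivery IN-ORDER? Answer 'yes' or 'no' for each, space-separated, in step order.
Answer: yes no yes yes yes yes

Derivation:
Step 0: SEND seq=1000 -> in-order
Step 2: SEND seq=1124 -> out-of-order
Step 3: SEND seq=1046 -> in-order
Step 4: SEND seq=200 -> in-order
Step 5: SEND seq=1157 -> in-order
Step 6: SEND seq=1318 -> in-order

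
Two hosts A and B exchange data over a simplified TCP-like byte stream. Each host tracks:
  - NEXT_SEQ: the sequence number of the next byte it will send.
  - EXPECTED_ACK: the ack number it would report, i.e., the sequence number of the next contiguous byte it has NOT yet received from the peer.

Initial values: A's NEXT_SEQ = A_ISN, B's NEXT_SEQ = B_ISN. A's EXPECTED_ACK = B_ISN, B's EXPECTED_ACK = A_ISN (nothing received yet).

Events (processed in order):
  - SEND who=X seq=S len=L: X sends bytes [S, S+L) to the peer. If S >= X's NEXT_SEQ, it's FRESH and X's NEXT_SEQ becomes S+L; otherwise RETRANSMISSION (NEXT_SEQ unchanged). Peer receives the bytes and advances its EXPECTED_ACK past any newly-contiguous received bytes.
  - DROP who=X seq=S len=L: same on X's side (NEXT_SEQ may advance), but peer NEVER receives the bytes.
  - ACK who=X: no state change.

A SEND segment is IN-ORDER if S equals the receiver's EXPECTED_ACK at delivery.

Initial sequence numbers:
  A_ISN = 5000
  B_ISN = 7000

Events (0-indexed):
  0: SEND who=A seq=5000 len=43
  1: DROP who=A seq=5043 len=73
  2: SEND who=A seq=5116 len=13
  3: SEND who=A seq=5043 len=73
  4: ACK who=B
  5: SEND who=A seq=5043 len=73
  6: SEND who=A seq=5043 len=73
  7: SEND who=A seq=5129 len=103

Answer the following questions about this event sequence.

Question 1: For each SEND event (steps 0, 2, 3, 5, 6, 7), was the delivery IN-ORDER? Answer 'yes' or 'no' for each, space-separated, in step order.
Step 0: SEND seq=5000 -> in-order
Step 2: SEND seq=5116 -> out-of-order
Step 3: SEND seq=5043 -> in-order
Step 5: SEND seq=5043 -> out-of-order
Step 6: SEND seq=5043 -> out-of-order
Step 7: SEND seq=5129 -> in-order

Answer: yes no yes no no yes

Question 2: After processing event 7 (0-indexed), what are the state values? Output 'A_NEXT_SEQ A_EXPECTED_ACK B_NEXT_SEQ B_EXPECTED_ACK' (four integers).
After event 0: A_seq=5043 A_ack=7000 B_seq=7000 B_ack=5043
After event 1: A_seq=5116 A_ack=7000 B_seq=7000 B_ack=5043
After event 2: A_seq=5129 A_ack=7000 B_seq=7000 B_ack=5043
After event 3: A_seq=5129 A_ack=7000 B_seq=7000 B_ack=5129
After event 4: A_seq=5129 A_ack=7000 B_seq=7000 B_ack=5129
After event 5: A_seq=5129 A_ack=7000 B_seq=7000 B_ack=5129
After event 6: A_seq=5129 A_ack=7000 B_seq=7000 B_ack=5129
After event 7: A_seq=5232 A_ack=7000 B_seq=7000 B_ack=5232

5232 7000 7000 5232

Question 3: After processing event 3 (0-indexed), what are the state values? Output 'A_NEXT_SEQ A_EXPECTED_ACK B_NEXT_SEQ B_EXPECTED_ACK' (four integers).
After event 0: A_seq=5043 A_ack=7000 B_seq=7000 B_ack=5043
After event 1: A_seq=5116 A_ack=7000 B_seq=7000 B_ack=5043
After event 2: A_seq=5129 A_ack=7000 B_seq=7000 B_ack=5043
After event 3: A_seq=5129 A_ack=7000 B_seq=7000 B_ack=5129

5129 7000 7000 5129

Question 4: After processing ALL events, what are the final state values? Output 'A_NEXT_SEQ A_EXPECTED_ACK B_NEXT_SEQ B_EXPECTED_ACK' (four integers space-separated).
Answer: 5232 7000 7000 5232

Derivation:
After event 0: A_seq=5043 A_ack=7000 B_seq=7000 B_ack=5043
After event 1: A_seq=5116 A_ack=7000 B_seq=7000 B_ack=5043
After event 2: A_seq=5129 A_ack=7000 B_seq=7000 B_ack=5043
After event 3: A_seq=5129 A_ack=7000 B_seq=7000 B_ack=5129
After event 4: A_seq=5129 A_ack=7000 B_seq=7000 B_ack=5129
After event 5: A_seq=5129 A_ack=7000 B_seq=7000 B_ack=5129
After event 6: A_seq=5129 A_ack=7000 B_seq=7000 B_ack=5129
After event 7: A_seq=5232 A_ack=7000 B_seq=7000 B_ack=5232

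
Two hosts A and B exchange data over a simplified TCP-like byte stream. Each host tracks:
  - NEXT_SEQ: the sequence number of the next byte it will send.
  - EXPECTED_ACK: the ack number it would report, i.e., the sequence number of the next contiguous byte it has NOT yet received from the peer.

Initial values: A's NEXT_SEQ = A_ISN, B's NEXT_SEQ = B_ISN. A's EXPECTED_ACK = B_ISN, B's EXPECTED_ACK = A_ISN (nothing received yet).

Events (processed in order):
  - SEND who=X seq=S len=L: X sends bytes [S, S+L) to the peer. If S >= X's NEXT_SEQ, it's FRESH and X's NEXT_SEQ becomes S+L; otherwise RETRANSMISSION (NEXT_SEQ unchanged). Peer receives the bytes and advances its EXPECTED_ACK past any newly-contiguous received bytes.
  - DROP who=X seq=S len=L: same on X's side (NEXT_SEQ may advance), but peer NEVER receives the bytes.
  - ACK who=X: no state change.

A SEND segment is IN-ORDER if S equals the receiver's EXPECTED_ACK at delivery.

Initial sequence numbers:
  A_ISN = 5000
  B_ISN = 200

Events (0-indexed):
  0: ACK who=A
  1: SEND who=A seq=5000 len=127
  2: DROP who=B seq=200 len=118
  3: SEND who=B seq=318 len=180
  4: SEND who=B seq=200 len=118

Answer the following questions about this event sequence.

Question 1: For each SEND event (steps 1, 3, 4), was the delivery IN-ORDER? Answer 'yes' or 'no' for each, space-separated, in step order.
Step 1: SEND seq=5000 -> in-order
Step 3: SEND seq=318 -> out-of-order
Step 4: SEND seq=200 -> in-order

Answer: yes no yes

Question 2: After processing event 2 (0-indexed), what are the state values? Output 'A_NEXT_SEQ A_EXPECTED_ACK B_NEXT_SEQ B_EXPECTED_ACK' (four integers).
After event 0: A_seq=5000 A_ack=200 B_seq=200 B_ack=5000
After event 1: A_seq=5127 A_ack=200 B_seq=200 B_ack=5127
After event 2: A_seq=5127 A_ack=200 B_seq=318 B_ack=5127

5127 200 318 5127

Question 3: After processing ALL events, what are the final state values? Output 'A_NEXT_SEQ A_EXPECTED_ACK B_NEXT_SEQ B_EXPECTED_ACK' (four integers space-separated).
Answer: 5127 498 498 5127

Derivation:
After event 0: A_seq=5000 A_ack=200 B_seq=200 B_ack=5000
After event 1: A_seq=5127 A_ack=200 B_seq=200 B_ack=5127
After event 2: A_seq=5127 A_ack=200 B_seq=318 B_ack=5127
After event 3: A_seq=5127 A_ack=200 B_seq=498 B_ack=5127
After event 4: A_seq=5127 A_ack=498 B_seq=498 B_ack=5127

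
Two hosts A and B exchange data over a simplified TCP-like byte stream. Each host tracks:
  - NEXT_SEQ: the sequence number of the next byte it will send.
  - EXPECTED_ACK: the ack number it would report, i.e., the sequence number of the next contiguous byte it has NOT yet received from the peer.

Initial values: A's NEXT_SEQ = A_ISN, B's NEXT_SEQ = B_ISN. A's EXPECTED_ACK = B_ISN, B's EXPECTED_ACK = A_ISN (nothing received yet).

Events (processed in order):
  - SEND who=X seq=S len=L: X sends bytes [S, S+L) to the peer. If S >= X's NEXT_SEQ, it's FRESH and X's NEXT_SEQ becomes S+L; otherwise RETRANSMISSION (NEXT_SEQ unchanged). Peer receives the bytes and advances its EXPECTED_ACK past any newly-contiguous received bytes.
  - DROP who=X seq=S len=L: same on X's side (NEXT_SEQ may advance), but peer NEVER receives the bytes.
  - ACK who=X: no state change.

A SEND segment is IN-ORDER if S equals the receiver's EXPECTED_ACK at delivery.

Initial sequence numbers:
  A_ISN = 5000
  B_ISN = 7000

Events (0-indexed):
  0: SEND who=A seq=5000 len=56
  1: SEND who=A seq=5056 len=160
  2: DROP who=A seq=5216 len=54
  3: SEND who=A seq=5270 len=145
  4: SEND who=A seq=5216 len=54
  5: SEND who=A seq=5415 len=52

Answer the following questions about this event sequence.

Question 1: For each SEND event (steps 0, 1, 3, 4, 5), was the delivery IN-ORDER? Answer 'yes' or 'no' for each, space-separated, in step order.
Answer: yes yes no yes yes

Derivation:
Step 0: SEND seq=5000 -> in-order
Step 1: SEND seq=5056 -> in-order
Step 3: SEND seq=5270 -> out-of-order
Step 4: SEND seq=5216 -> in-order
Step 5: SEND seq=5415 -> in-order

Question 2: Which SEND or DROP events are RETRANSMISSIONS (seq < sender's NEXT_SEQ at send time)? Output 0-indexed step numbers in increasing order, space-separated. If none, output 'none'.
Step 0: SEND seq=5000 -> fresh
Step 1: SEND seq=5056 -> fresh
Step 2: DROP seq=5216 -> fresh
Step 3: SEND seq=5270 -> fresh
Step 4: SEND seq=5216 -> retransmit
Step 5: SEND seq=5415 -> fresh

Answer: 4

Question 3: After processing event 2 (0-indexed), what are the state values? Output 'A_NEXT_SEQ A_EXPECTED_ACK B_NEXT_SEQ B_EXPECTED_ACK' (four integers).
After event 0: A_seq=5056 A_ack=7000 B_seq=7000 B_ack=5056
After event 1: A_seq=5216 A_ack=7000 B_seq=7000 B_ack=5216
After event 2: A_seq=5270 A_ack=7000 B_seq=7000 B_ack=5216

5270 7000 7000 5216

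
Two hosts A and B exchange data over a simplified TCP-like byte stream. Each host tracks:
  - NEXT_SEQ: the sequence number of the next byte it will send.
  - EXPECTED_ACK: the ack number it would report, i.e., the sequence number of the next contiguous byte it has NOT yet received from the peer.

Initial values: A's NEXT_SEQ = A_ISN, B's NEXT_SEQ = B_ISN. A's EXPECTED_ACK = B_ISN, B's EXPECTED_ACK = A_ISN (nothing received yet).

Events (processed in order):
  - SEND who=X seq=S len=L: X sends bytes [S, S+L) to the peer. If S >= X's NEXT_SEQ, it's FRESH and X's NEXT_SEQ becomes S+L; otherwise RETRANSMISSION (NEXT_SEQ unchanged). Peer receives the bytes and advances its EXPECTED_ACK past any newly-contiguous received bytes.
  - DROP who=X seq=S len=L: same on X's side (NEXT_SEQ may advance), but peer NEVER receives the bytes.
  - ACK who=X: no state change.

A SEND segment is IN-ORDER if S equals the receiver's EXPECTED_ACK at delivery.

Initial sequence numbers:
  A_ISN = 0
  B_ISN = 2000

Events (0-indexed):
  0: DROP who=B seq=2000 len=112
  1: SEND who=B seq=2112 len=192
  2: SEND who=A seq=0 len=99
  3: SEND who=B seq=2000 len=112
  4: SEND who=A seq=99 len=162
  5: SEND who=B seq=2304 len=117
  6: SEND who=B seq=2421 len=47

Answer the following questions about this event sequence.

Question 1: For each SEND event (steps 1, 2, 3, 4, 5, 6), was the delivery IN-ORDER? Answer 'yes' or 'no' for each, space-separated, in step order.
Answer: no yes yes yes yes yes

Derivation:
Step 1: SEND seq=2112 -> out-of-order
Step 2: SEND seq=0 -> in-order
Step 3: SEND seq=2000 -> in-order
Step 4: SEND seq=99 -> in-order
Step 5: SEND seq=2304 -> in-order
Step 6: SEND seq=2421 -> in-order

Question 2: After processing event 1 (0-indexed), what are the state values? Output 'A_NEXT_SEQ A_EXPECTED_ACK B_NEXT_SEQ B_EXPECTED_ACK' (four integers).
After event 0: A_seq=0 A_ack=2000 B_seq=2112 B_ack=0
After event 1: A_seq=0 A_ack=2000 B_seq=2304 B_ack=0

0 2000 2304 0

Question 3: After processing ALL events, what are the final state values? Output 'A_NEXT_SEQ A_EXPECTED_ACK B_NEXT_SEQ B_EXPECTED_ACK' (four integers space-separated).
Answer: 261 2468 2468 261

Derivation:
After event 0: A_seq=0 A_ack=2000 B_seq=2112 B_ack=0
After event 1: A_seq=0 A_ack=2000 B_seq=2304 B_ack=0
After event 2: A_seq=99 A_ack=2000 B_seq=2304 B_ack=99
After event 3: A_seq=99 A_ack=2304 B_seq=2304 B_ack=99
After event 4: A_seq=261 A_ack=2304 B_seq=2304 B_ack=261
After event 5: A_seq=261 A_ack=2421 B_seq=2421 B_ack=261
After event 6: A_seq=261 A_ack=2468 B_seq=2468 B_ack=261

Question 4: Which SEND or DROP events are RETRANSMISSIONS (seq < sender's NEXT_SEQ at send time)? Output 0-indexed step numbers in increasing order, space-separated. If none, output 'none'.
Answer: 3

Derivation:
Step 0: DROP seq=2000 -> fresh
Step 1: SEND seq=2112 -> fresh
Step 2: SEND seq=0 -> fresh
Step 3: SEND seq=2000 -> retransmit
Step 4: SEND seq=99 -> fresh
Step 5: SEND seq=2304 -> fresh
Step 6: SEND seq=2421 -> fresh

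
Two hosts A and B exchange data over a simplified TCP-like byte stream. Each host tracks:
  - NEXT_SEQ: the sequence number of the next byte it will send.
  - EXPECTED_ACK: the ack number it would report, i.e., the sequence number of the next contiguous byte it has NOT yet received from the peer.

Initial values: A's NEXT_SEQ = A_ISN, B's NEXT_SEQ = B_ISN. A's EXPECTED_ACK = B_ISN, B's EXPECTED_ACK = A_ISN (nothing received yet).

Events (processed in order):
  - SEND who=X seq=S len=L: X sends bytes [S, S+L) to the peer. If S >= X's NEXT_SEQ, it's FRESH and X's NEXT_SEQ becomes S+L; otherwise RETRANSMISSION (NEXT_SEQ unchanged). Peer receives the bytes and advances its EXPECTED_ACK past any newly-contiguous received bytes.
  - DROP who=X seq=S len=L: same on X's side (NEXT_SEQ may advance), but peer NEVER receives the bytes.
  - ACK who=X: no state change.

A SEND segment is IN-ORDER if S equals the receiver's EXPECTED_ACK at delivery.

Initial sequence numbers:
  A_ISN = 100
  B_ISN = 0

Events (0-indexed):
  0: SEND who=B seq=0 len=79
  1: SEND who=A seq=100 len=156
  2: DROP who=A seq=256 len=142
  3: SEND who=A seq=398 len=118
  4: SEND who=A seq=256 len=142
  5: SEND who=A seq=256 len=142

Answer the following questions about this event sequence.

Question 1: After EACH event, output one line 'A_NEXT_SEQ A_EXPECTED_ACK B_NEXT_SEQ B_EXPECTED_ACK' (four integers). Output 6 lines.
100 79 79 100
256 79 79 256
398 79 79 256
516 79 79 256
516 79 79 516
516 79 79 516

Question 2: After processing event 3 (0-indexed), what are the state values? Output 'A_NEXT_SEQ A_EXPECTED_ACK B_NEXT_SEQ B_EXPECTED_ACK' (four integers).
After event 0: A_seq=100 A_ack=79 B_seq=79 B_ack=100
After event 1: A_seq=256 A_ack=79 B_seq=79 B_ack=256
After event 2: A_seq=398 A_ack=79 B_seq=79 B_ack=256
After event 3: A_seq=516 A_ack=79 B_seq=79 B_ack=256

516 79 79 256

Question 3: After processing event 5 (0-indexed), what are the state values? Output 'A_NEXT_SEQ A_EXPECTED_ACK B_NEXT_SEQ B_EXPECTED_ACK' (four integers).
After event 0: A_seq=100 A_ack=79 B_seq=79 B_ack=100
After event 1: A_seq=256 A_ack=79 B_seq=79 B_ack=256
After event 2: A_seq=398 A_ack=79 B_seq=79 B_ack=256
After event 3: A_seq=516 A_ack=79 B_seq=79 B_ack=256
After event 4: A_seq=516 A_ack=79 B_seq=79 B_ack=516
After event 5: A_seq=516 A_ack=79 B_seq=79 B_ack=516

516 79 79 516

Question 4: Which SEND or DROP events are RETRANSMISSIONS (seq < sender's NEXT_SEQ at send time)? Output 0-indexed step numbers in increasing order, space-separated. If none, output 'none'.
Answer: 4 5

Derivation:
Step 0: SEND seq=0 -> fresh
Step 1: SEND seq=100 -> fresh
Step 2: DROP seq=256 -> fresh
Step 3: SEND seq=398 -> fresh
Step 4: SEND seq=256 -> retransmit
Step 5: SEND seq=256 -> retransmit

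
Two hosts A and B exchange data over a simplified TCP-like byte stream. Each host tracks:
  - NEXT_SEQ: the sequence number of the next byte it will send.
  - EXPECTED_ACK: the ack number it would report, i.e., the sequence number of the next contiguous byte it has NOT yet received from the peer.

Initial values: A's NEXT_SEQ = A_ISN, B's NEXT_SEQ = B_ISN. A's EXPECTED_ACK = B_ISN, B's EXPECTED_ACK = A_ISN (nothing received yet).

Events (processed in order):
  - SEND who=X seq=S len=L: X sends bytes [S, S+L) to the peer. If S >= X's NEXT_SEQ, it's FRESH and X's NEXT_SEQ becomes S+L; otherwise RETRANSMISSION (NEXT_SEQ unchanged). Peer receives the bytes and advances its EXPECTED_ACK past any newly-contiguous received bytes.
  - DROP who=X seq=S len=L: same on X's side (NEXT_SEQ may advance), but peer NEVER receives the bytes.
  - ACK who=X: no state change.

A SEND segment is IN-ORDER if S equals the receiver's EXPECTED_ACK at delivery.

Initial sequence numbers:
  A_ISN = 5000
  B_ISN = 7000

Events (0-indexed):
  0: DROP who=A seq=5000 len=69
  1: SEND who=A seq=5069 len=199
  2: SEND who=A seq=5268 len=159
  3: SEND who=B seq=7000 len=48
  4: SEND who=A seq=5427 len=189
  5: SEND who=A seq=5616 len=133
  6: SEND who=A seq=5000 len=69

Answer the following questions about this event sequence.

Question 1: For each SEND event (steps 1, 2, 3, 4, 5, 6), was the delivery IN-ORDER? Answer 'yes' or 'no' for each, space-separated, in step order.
Answer: no no yes no no yes

Derivation:
Step 1: SEND seq=5069 -> out-of-order
Step 2: SEND seq=5268 -> out-of-order
Step 3: SEND seq=7000 -> in-order
Step 4: SEND seq=5427 -> out-of-order
Step 5: SEND seq=5616 -> out-of-order
Step 6: SEND seq=5000 -> in-order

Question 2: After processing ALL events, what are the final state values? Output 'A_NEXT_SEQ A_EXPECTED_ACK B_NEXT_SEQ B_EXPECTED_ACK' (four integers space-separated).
After event 0: A_seq=5069 A_ack=7000 B_seq=7000 B_ack=5000
After event 1: A_seq=5268 A_ack=7000 B_seq=7000 B_ack=5000
After event 2: A_seq=5427 A_ack=7000 B_seq=7000 B_ack=5000
After event 3: A_seq=5427 A_ack=7048 B_seq=7048 B_ack=5000
After event 4: A_seq=5616 A_ack=7048 B_seq=7048 B_ack=5000
After event 5: A_seq=5749 A_ack=7048 B_seq=7048 B_ack=5000
After event 6: A_seq=5749 A_ack=7048 B_seq=7048 B_ack=5749

Answer: 5749 7048 7048 5749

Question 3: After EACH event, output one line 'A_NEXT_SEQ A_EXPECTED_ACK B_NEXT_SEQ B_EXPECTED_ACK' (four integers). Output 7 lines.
5069 7000 7000 5000
5268 7000 7000 5000
5427 7000 7000 5000
5427 7048 7048 5000
5616 7048 7048 5000
5749 7048 7048 5000
5749 7048 7048 5749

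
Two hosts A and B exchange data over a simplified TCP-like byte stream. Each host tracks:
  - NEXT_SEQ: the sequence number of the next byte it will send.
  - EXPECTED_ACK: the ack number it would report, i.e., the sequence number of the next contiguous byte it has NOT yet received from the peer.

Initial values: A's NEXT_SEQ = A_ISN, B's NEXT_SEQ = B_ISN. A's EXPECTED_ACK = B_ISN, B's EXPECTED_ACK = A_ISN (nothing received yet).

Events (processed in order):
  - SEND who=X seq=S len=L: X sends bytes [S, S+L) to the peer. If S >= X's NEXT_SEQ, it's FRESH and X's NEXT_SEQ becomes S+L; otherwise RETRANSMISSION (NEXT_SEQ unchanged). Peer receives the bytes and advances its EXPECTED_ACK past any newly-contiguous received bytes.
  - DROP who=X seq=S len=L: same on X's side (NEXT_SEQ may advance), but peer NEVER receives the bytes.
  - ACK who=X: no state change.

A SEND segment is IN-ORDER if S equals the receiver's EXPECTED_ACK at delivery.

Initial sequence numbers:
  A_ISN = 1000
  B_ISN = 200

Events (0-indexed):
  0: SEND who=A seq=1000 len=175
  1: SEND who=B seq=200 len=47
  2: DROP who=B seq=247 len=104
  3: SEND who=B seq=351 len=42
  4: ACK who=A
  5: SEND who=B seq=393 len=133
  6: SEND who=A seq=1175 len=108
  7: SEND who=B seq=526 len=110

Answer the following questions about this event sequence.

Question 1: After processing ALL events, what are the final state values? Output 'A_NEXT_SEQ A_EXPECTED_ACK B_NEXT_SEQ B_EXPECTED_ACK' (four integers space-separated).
Answer: 1283 247 636 1283

Derivation:
After event 0: A_seq=1175 A_ack=200 B_seq=200 B_ack=1175
After event 1: A_seq=1175 A_ack=247 B_seq=247 B_ack=1175
After event 2: A_seq=1175 A_ack=247 B_seq=351 B_ack=1175
After event 3: A_seq=1175 A_ack=247 B_seq=393 B_ack=1175
After event 4: A_seq=1175 A_ack=247 B_seq=393 B_ack=1175
After event 5: A_seq=1175 A_ack=247 B_seq=526 B_ack=1175
After event 6: A_seq=1283 A_ack=247 B_seq=526 B_ack=1283
After event 7: A_seq=1283 A_ack=247 B_seq=636 B_ack=1283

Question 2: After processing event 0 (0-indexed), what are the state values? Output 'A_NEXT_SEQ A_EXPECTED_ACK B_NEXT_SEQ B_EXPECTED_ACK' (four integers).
After event 0: A_seq=1175 A_ack=200 B_seq=200 B_ack=1175

1175 200 200 1175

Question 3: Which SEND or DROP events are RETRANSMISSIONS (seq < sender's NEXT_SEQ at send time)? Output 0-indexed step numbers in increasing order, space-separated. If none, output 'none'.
Step 0: SEND seq=1000 -> fresh
Step 1: SEND seq=200 -> fresh
Step 2: DROP seq=247 -> fresh
Step 3: SEND seq=351 -> fresh
Step 5: SEND seq=393 -> fresh
Step 6: SEND seq=1175 -> fresh
Step 7: SEND seq=526 -> fresh

Answer: none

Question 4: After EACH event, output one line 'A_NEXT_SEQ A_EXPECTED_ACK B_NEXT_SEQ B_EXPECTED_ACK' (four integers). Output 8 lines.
1175 200 200 1175
1175 247 247 1175
1175 247 351 1175
1175 247 393 1175
1175 247 393 1175
1175 247 526 1175
1283 247 526 1283
1283 247 636 1283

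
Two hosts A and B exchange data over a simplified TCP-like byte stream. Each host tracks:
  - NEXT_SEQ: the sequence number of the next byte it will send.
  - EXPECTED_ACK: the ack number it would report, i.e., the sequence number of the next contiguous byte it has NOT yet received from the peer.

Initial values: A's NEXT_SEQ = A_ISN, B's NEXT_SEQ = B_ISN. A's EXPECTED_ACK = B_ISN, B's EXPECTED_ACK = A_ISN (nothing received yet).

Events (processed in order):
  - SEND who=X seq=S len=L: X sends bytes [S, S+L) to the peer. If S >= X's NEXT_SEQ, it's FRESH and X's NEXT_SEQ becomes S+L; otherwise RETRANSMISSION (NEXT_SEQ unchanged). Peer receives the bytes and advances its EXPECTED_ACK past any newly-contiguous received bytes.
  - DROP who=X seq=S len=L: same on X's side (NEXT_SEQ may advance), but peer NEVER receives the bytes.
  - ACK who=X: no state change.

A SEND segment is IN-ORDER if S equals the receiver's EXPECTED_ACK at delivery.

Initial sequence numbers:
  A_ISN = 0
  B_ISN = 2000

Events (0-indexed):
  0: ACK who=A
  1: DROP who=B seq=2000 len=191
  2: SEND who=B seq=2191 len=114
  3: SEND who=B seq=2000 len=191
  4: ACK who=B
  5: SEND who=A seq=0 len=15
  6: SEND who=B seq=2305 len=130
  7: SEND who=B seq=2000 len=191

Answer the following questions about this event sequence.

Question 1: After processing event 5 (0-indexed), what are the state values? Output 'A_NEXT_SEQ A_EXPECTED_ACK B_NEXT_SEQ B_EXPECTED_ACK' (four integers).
After event 0: A_seq=0 A_ack=2000 B_seq=2000 B_ack=0
After event 1: A_seq=0 A_ack=2000 B_seq=2191 B_ack=0
After event 2: A_seq=0 A_ack=2000 B_seq=2305 B_ack=0
After event 3: A_seq=0 A_ack=2305 B_seq=2305 B_ack=0
After event 4: A_seq=0 A_ack=2305 B_seq=2305 B_ack=0
After event 5: A_seq=15 A_ack=2305 B_seq=2305 B_ack=15

15 2305 2305 15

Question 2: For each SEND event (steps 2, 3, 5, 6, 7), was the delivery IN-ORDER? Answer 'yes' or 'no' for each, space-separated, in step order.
Step 2: SEND seq=2191 -> out-of-order
Step 3: SEND seq=2000 -> in-order
Step 5: SEND seq=0 -> in-order
Step 6: SEND seq=2305 -> in-order
Step 7: SEND seq=2000 -> out-of-order

Answer: no yes yes yes no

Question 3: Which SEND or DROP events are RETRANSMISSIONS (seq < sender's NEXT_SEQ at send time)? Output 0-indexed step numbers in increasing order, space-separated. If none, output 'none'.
Step 1: DROP seq=2000 -> fresh
Step 2: SEND seq=2191 -> fresh
Step 3: SEND seq=2000 -> retransmit
Step 5: SEND seq=0 -> fresh
Step 6: SEND seq=2305 -> fresh
Step 7: SEND seq=2000 -> retransmit

Answer: 3 7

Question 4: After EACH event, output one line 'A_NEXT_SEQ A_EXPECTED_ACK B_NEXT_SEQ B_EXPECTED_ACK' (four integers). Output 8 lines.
0 2000 2000 0
0 2000 2191 0
0 2000 2305 0
0 2305 2305 0
0 2305 2305 0
15 2305 2305 15
15 2435 2435 15
15 2435 2435 15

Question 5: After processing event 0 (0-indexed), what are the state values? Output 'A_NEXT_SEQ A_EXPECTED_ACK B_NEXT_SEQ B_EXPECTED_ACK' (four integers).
After event 0: A_seq=0 A_ack=2000 B_seq=2000 B_ack=0

0 2000 2000 0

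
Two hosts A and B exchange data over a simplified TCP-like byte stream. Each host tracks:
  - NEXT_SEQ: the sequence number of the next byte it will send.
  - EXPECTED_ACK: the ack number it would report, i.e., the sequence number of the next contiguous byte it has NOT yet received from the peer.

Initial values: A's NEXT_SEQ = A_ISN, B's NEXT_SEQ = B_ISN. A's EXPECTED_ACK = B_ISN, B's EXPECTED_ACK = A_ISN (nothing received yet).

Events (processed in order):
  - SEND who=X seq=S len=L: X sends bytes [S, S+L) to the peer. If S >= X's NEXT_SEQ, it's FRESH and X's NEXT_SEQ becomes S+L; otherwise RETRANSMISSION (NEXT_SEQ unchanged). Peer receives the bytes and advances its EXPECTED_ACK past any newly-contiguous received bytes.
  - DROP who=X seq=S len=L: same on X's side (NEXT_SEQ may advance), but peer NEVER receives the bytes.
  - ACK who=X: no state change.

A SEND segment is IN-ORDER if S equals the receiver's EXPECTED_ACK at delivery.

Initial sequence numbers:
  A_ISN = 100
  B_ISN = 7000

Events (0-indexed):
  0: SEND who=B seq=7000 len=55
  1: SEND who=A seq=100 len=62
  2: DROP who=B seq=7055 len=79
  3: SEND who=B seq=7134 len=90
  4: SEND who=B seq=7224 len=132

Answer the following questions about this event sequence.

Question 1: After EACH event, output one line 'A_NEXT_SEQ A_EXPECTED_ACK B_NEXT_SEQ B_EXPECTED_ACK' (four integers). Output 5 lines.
100 7055 7055 100
162 7055 7055 162
162 7055 7134 162
162 7055 7224 162
162 7055 7356 162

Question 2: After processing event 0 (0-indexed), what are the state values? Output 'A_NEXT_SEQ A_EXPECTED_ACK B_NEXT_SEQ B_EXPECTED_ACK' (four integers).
After event 0: A_seq=100 A_ack=7055 B_seq=7055 B_ack=100

100 7055 7055 100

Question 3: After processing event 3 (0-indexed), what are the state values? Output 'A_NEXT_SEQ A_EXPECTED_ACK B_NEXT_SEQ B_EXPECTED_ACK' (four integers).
After event 0: A_seq=100 A_ack=7055 B_seq=7055 B_ack=100
After event 1: A_seq=162 A_ack=7055 B_seq=7055 B_ack=162
After event 2: A_seq=162 A_ack=7055 B_seq=7134 B_ack=162
After event 3: A_seq=162 A_ack=7055 B_seq=7224 B_ack=162

162 7055 7224 162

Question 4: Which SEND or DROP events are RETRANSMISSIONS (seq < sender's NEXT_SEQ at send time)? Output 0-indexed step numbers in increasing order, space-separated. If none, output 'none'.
Answer: none

Derivation:
Step 0: SEND seq=7000 -> fresh
Step 1: SEND seq=100 -> fresh
Step 2: DROP seq=7055 -> fresh
Step 3: SEND seq=7134 -> fresh
Step 4: SEND seq=7224 -> fresh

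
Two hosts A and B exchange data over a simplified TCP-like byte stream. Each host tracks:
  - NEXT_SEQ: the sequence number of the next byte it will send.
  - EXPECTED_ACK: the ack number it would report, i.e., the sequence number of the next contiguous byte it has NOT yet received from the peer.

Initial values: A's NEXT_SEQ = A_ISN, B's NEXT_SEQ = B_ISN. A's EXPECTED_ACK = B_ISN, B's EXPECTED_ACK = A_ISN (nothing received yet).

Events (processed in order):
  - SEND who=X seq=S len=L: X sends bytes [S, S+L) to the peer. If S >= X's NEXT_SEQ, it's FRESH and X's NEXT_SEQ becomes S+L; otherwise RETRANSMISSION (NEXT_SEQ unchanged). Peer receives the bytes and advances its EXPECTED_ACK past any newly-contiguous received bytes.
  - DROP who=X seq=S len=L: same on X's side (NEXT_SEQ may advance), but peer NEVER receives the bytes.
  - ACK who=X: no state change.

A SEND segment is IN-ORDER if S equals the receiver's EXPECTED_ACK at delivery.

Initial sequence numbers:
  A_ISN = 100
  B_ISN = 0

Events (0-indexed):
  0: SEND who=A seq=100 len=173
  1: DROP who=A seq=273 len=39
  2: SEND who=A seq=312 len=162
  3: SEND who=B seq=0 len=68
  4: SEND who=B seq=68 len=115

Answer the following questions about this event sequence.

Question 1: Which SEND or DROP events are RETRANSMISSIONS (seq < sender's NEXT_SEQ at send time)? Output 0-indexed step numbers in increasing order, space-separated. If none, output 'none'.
Answer: none

Derivation:
Step 0: SEND seq=100 -> fresh
Step 1: DROP seq=273 -> fresh
Step 2: SEND seq=312 -> fresh
Step 3: SEND seq=0 -> fresh
Step 4: SEND seq=68 -> fresh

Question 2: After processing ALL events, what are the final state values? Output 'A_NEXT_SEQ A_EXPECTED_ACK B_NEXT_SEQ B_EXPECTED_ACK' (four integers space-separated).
Answer: 474 183 183 273

Derivation:
After event 0: A_seq=273 A_ack=0 B_seq=0 B_ack=273
After event 1: A_seq=312 A_ack=0 B_seq=0 B_ack=273
After event 2: A_seq=474 A_ack=0 B_seq=0 B_ack=273
After event 3: A_seq=474 A_ack=68 B_seq=68 B_ack=273
After event 4: A_seq=474 A_ack=183 B_seq=183 B_ack=273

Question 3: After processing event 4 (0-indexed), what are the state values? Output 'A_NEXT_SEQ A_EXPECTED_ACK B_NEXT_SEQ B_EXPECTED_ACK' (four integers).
After event 0: A_seq=273 A_ack=0 B_seq=0 B_ack=273
After event 1: A_seq=312 A_ack=0 B_seq=0 B_ack=273
After event 2: A_seq=474 A_ack=0 B_seq=0 B_ack=273
After event 3: A_seq=474 A_ack=68 B_seq=68 B_ack=273
After event 4: A_seq=474 A_ack=183 B_seq=183 B_ack=273

474 183 183 273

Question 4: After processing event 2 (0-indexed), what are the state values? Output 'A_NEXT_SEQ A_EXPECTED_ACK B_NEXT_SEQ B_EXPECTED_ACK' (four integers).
After event 0: A_seq=273 A_ack=0 B_seq=0 B_ack=273
After event 1: A_seq=312 A_ack=0 B_seq=0 B_ack=273
After event 2: A_seq=474 A_ack=0 B_seq=0 B_ack=273

474 0 0 273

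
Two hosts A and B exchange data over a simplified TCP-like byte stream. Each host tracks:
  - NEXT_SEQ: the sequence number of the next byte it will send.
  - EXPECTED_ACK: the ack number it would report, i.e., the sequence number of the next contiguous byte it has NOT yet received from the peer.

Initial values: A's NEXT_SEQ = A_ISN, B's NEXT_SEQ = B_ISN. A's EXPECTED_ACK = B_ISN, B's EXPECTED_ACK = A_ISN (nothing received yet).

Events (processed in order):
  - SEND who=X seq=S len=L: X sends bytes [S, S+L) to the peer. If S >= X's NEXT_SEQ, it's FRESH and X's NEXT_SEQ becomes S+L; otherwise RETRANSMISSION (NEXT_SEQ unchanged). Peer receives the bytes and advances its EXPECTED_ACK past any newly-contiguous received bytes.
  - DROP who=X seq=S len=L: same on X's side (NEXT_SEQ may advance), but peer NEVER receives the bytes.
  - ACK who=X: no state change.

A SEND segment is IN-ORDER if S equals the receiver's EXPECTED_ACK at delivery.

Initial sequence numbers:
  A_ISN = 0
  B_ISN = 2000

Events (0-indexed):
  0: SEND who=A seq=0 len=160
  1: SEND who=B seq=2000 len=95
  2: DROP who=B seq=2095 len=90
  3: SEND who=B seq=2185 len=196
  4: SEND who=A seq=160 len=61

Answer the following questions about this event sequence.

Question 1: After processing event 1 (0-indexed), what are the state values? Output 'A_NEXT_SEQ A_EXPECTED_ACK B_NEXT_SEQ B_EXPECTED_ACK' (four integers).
After event 0: A_seq=160 A_ack=2000 B_seq=2000 B_ack=160
After event 1: A_seq=160 A_ack=2095 B_seq=2095 B_ack=160

160 2095 2095 160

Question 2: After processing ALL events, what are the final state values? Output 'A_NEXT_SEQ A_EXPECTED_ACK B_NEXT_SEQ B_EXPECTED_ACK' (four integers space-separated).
Answer: 221 2095 2381 221

Derivation:
After event 0: A_seq=160 A_ack=2000 B_seq=2000 B_ack=160
After event 1: A_seq=160 A_ack=2095 B_seq=2095 B_ack=160
After event 2: A_seq=160 A_ack=2095 B_seq=2185 B_ack=160
After event 3: A_seq=160 A_ack=2095 B_seq=2381 B_ack=160
After event 4: A_seq=221 A_ack=2095 B_seq=2381 B_ack=221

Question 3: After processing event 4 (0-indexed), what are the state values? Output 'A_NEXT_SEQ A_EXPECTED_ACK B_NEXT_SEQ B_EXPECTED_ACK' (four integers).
After event 0: A_seq=160 A_ack=2000 B_seq=2000 B_ack=160
After event 1: A_seq=160 A_ack=2095 B_seq=2095 B_ack=160
After event 2: A_seq=160 A_ack=2095 B_seq=2185 B_ack=160
After event 3: A_seq=160 A_ack=2095 B_seq=2381 B_ack=160
After event 4: A_seq=221 A_ack=2095 B_seq=2381 B_ack=221

221 2095 2381 221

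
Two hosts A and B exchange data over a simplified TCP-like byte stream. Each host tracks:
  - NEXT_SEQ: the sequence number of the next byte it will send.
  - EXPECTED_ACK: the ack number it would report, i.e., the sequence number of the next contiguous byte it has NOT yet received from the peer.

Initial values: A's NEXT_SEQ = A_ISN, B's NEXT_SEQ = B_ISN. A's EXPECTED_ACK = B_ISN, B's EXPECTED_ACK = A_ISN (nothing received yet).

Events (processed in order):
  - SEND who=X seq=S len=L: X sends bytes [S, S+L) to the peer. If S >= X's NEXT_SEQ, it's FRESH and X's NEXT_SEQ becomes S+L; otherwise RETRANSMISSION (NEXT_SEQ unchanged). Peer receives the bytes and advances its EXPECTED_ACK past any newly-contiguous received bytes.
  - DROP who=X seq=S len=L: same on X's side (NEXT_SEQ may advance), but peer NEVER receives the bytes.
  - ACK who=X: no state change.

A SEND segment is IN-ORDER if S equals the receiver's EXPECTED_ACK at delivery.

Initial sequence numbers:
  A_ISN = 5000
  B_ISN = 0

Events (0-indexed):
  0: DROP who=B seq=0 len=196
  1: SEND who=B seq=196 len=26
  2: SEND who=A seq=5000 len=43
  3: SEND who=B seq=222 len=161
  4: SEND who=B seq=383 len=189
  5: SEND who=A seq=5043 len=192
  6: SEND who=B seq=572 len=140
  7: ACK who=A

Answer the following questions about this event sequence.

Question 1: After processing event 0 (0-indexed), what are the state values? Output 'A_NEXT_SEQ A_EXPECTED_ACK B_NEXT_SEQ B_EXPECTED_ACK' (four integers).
After event 0: A_seq=5000 A_ack=0 B_seq=196 B_ack=5000

5000 0 196 5000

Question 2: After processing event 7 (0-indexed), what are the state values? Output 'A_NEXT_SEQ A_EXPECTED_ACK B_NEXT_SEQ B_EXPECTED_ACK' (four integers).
After event 0: A_seq=5000 A_ack=0 B_seq=196 B_ack=5000
After event 1: A_seq=5000 A_ack=0 B_seq=222 B_ack=5000
After event 2: A_seq=5043 A_ack=0 B_seq=222 B_ack=5043
After event 3: A_seq=5043 A_ack=0 B_seq=383 B_ack=5043
After event 4: A_seq=5043 A_ack=0 B_seq=572 B_ack=5043
After event 5: A_seq=5235 A_ack=0 B_seq=572 B_ack=5235
After event 6: A_seq=5235 A_ack=0 B_seq=712 B_ack=5235
After event 7: A_seq=5235 A_ack=0 B_seq=712 B_ack=5235

5235 0 712 5235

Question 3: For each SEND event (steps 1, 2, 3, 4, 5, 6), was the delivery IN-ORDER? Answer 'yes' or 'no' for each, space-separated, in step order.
Answer: no yes no no yes no

Derivation:
Step 1: SEND seq=196 -> out-of-order
Step 2: SEND seq=5000 -> in-order
Step 3: SEND seq=222 -> out-of-order
Step 4: SEND seq=383 -> out-of-order
Step 5: SEND seq=5043 -> in-order
Step 6: SEND seq=572 -> out-of-order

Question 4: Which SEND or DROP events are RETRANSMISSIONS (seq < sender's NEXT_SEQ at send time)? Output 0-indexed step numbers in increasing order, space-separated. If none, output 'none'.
Answer: none

Derivation:
Step 0: DROP seq=0 -> fresh
Step 1: SEND seq=196 -> fresh
Step 2: SEND seq=5000 -> fresh
Step 3: SEND seq=222 -> fresh
Step 4: SEND seq=383 -> fresh
Step 5: SEND seq=5043 -> fresh
Step 6: SEND seq=572 -> fresh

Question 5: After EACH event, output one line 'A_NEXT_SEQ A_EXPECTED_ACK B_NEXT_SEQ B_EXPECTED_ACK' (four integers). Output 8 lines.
5000 0 196 5000
5000 0 222 5000
5043 0 222 5043
5043 0 383 5043
5043 0 572 5043
5235 0 572 5235
5235 0 712 5235
5235 0 712 5235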